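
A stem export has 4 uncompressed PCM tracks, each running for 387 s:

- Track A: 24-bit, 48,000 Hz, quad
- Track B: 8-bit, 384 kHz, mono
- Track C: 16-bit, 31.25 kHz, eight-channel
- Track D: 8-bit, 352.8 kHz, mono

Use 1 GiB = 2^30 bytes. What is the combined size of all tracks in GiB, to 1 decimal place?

0.7 GiB

Track A: 48,000 × 387 × 3 × 4 = 222,912,000 bytes.
Track B: 384,000 × 387 × 1 × 1 = 148,608,000 bytes.
Track C: 31,250 × 387 × 2 × 8 = 193,500,000 bytes.
Track D: 352,800 × 387 × 1 × 1 = 136,533,600 bytes.
Total = 701,553,600 bytes = 0.7 GiB.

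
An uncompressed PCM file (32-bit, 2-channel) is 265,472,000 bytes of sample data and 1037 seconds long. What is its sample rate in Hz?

32,000 Hz

Bytes = sample_rate × seconds × bytes_per_sample × channels.
sample_rate = 265,472,000 / (1,037 × 4 × 2) = 265,472,000 / 8,296 = 32,000 Hz.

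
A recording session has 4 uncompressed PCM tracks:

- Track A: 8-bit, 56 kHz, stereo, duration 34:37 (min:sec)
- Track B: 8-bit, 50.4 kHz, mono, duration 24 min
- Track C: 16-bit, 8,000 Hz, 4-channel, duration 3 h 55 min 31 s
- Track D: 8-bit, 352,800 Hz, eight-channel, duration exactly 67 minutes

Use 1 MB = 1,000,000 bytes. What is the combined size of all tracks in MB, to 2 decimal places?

Track A: 34:37 (min:sec) = 2,077 s; 56,000 × 2,077 × 1 × 2 = 232,624,000 bytes.
Track B: 24 min = 1,440 s; 50,400 × 1,440 × 1 × 1 = 72,576,000 bytes.
Track C: 3 h 55 min 31 s = 14,131 s; 8,000 × 14,131 × 2 × 4 = 904,384,000 bytes.
Track D: exactly 67 minutes = 4,020 s; 352,800 × 4,020 × 1 × 8 = 11,346,048,000 bytes.
Total = 12,555,632,000 bytes = 12555.63 MB.

12555.63 MB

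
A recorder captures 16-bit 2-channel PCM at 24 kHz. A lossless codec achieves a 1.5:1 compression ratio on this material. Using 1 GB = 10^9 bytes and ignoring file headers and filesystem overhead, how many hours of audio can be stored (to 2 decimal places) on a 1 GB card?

4.34 hours

Uncompressed byte rate = 24,000 × 2 × 2 = 96,000 bytes/s.
After 1.5:1 compression, effective rate ≈ 64000 bytes/s.
Capacity = 1 × 1,000,000,000 = 1,000,000,000 bytes.
1,000,000,000 / effective rate ≈ 15625 s → 4.34 hours.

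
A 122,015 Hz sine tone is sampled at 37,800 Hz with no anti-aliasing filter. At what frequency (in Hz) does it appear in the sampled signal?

8,615 Hz

Nyquist = 37,800/2 = 18,900 Hz; 122,015 Hz exceeds it.
Alias = |122,015 − 3×37,800| = |122,015 − 113,400| = 8,615 Hz.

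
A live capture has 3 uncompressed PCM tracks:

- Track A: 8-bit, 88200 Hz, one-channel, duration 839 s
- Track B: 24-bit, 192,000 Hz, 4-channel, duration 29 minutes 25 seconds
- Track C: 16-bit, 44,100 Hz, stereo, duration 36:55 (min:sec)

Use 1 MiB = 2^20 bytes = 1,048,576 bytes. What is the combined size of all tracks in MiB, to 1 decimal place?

Track A: 88,200 × 839 × 1 × 1 = 73,999,800 bytes.
Track B: 29 minutes 25 seconds = 1,765 s; 192,000 × 1,765 × 3 × 4 = 4,066,560,000 bytes.
Track C: 36:55 (min:sec) = 2,215 s; 44,100 × 2,215 × 2 × 2 = 390,726,000 bytes.
Total = 4,531,285,800 bytes = 4321.4 MiB.

4321.4 MiB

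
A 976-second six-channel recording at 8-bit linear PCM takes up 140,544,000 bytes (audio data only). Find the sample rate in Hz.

Bytes = sample_rate × seconds × bytes_per_sample × channels.
sample_rate = 140,544,000 / (976 × 1 × 6) = 140,544,000 / 5,856 = 24,000 Hz.

24,000 Hz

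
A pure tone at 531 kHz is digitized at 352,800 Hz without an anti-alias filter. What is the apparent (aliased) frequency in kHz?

174.6 kHz

Nyquist = 352,800/2 = 176,400 Hz; 531,000 Hz exceeds it.
Alias = |531,000 − 2×352,800| = |531,000 − 705,600| = 174,600 Hz = 174.6 kHz.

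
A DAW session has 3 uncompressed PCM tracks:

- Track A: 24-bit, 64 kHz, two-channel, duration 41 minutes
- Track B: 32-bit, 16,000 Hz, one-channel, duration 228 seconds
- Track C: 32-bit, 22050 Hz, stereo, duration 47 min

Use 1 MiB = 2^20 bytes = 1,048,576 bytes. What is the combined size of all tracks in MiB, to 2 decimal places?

1389.20 MiB

Track A: 41 minutes = 2,460 s; 64,000 × 2,460 × 3 × 2 = 944,640,000 bytes.
Track B: 16,000 × 228 × 4 × 1 = 14,592,000 bytes.
Track C: 47 min = 2,820 s; 22,050 × 2,820 × 4 × 2 = 497,448,000 bytes.
Total = 1,456,680,000 bytes = 1389.20 MiB.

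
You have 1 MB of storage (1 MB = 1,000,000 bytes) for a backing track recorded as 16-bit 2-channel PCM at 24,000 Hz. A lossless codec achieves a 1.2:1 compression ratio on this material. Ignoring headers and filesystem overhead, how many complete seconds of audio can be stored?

12 seconds

Uncompressed byte rate = 24,000 × 2 × 2 = 96,000 bytes/s.
After 1.2:1 compression, effective rate ≈ 80000 bytes/s.
Capacity = 1 × 1,000,000 = 1,000,000 bytes.
1,000,000 / effective rate ≈ 12.5 s → 12 seconds.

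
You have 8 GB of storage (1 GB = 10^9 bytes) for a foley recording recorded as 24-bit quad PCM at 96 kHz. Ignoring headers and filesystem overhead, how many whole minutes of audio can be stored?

115 minutes

Uncompressed byte rate = 96,000 × 3 × 4 = 1,152,000 bytes/s.
Capacity = 8 × 1,000,000,000 = 8,000,000,000 bytes.
8,000,000,000 / 1,152,000 ≈ 6944.44 s → 115 minutes.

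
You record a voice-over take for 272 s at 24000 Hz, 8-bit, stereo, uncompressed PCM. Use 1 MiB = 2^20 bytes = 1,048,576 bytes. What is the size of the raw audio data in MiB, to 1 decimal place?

Bytes = 24,000 samples/s × 272 s × 1 bytes/sample × 2 ch = 13,056,000 bytes.
13,056,000 / 1,048,576 = 12.5 MiB.

12.5 MiB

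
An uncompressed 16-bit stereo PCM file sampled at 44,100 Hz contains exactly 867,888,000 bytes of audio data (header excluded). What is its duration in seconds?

Byte rate = 44,100 × 2 × 2 = 176,400 bytes/s.
Duration = 867,888,000 / 176,400 = 4,920 s.

4,920 seconds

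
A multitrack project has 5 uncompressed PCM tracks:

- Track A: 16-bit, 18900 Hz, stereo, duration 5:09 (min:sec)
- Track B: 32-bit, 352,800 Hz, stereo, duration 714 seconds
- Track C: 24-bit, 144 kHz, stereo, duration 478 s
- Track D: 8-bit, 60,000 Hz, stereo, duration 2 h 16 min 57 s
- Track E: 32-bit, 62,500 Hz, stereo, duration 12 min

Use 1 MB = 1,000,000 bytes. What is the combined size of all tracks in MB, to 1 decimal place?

Track A: 5:09 (min:sec) = 309 s; 18,900 × 309 × 2 × 2 = 23,360,400 bytes.
Track B: 352,800 × 714 × 4 × 2 = 2,015,193,600 bytes.
Track C: 144,000 × 478 × 3 × 2 = 412,992,000 bytes.
Track D: 2 h 16 min 57 s = 8,217 s; 60,000 × 8,217 × 1 × 2 = 986,040,000 bytes.
Track E: 12 min = 720 s; 62,500 × 720 × 4 × 2 = 360,000,000 bytes.
Total = 3,797,586,000 bytes = 3797.6 MB.

3797.6 MB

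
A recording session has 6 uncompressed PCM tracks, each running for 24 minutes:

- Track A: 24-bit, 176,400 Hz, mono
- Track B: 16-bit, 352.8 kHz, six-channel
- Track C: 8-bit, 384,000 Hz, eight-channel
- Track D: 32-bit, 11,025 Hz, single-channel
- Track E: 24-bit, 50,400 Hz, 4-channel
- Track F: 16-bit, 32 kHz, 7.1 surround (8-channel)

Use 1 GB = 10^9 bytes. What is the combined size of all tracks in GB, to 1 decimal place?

24 minutes = 1,440 s.
Track A: 176,400 × 1,440 × 3 × 1 = 762,048,000 bytes.
Track B: 352,800 × 1,440 × 2 × 6 = 6,096,384,000 bytes.
Track C: 384,000 × 1,440 × 1 × 8 = 4,423,680,000 bytes.
Track D: 11,025 × 1,440 × 4 × 1 = 63,504,000 bytes.
Track E: 50,400 × 1,440 × 3 × 4 = 870,912,000 bytes.
Track F: 32,000 × 1,440 × 2 × 8 = 737,280,000 bytes.
Total = 12,953,808,000 bytes = 13.0 GB.

13.0 GB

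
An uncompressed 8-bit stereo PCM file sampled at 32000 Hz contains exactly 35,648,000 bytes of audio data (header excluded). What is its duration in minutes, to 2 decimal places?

9.28 minutes

Byte rate = 32,000 × 1 × 2 = 64,000 bytes/s.
Duration = 35,648,000 / 64,000 = 557 s.
557 s / 60 = 9.28 minutes.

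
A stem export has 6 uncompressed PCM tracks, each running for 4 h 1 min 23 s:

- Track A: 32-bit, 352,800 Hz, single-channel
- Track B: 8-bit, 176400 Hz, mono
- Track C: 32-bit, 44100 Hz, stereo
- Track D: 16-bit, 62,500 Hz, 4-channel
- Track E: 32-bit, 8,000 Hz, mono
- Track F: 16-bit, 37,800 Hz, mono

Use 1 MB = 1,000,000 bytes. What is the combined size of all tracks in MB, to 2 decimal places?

4 h 1 min 23 s = 14,483 s.
Track A: 352,800 × 14,483 × 4 × 1 = 20,438,409,600 bytes.
Track B: 176,400 × 14,483 × 1 × 1 = 2,554,801,200 bytes.
Track C: 44,100 × 14,483 × 4 × 2 = 5,109,602,400 bytes.
Track D: 62,500 × 14,483 × 2 × 4 = 7,241,500,000 bytes.
Track E: 8,000 × 14,483 × 4 × 1 = 463,456,000 bytes.
Track F: 37,800 × 14,483 × 2 × 1 = 1,094,914,800 bytes.
Total = 36,902,684,000 bytes = 36902.68 MB.

36902.68 MB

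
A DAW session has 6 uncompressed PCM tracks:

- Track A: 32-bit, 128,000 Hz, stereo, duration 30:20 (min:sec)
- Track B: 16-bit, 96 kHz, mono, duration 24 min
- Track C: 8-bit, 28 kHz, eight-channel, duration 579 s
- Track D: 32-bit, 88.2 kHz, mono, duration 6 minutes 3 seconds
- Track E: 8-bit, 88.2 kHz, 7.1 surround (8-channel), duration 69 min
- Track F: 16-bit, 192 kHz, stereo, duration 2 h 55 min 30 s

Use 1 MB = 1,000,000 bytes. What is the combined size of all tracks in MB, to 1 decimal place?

Track A: 30:20 (min:sec) = 1,820 s; 128,000 × 1,820 × 4 × 2 = 1,863,680,000 bytes.
Track B: 24 min = 1,440 s; 96,000 × 1,440 × 2 × 1 = 276,480,000 bytes.
Track C: 28,000 × 579 × 1 × 8 = 129,696,000 bytes.
Track D: 6 minutes 3 seconds = 363 s; 88,200 × 363 × 4 × 1 = 128,066,400 bytes.
Track E: 69 min = 4,140 s; 88,200 × 4,140 × 1 × 8 = 2,921,184,000 bytes.
Track F: 2 h 55 min 30 s = 10,530 s; 192,000 × 10,530 × 2 × 2 = 8,087,040,000 bytes.
Total = 13,406,146,400 bytes = 13406.1 MB.

13406.1 MB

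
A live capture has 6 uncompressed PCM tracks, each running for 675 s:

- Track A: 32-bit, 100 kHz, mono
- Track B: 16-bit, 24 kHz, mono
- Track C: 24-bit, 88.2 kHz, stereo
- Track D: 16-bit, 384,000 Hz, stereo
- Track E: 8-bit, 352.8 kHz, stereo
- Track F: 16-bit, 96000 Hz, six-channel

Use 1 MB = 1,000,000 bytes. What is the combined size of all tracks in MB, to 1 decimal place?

2950.3 MB

Track A: 100,000 × 675 × 4 × 1 = 270,000,000 bytes.
Track B: 24,000 × 675 × 2 × 1 = 32,400,000 bytes.
Track C: 88,200 × 675 × 3 × 2 = 357,210,000 bytes.
Track D: 384,000 × 675 × 2 × 2 = 1,036,800,000 bytes.
Track E: 352,800 × 675 × 1 × 2 = 476,280,000 bytes.
Track F: 96,000 × 675 × 2 × 6 = 777,600,000 bytes.
Total = 2,950,290,000 bytes = 2950.3 MB.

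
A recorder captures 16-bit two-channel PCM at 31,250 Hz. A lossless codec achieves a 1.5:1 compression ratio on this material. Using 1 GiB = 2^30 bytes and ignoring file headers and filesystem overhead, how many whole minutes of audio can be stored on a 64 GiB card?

13,743 minutes

Uncompressed byte rate = 31,250 × 2 × 2 = 125,000 bytes/s.
After 1.5:1 compression, effective rate ≈ 83333.33 bytes/s.
Capacity = 64 × 1,073,741,824 = 68,719,476,736 bytes.
68,719,476,736 / effective rate ≈ 824633.72 s → 13,743 minutes.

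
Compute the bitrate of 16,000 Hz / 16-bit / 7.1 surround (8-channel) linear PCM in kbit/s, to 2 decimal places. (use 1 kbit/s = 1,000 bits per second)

2048.00 kbit/s

Bit rate = 16,000 × 16 × 8 = 2,048,000 bits/s.
= 2048.00 kbit/s.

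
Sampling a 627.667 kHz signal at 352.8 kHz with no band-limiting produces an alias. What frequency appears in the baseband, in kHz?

77.933 kHz

Nyquist = 352,800/2 = 176,400 Hz; 627,667 Hz exceeds it.
Alias = |627,667 − 2×352,800| = |627,667 − 705,600| = 77,933 Hz = 77.933 kHz.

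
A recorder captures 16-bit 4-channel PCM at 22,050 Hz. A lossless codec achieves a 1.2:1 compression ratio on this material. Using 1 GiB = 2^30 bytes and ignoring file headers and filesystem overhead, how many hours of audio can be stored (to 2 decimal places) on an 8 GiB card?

16.23 hours

Uncompressed byte rate = 22,050 × 2 × 4 = 176,400 bytes/s.
After 1.2:1 compression, effective rate ≈ 147000 bytes/s.
Capacity = 8 × 1,073,741,824 = 8,589,934,592 bytes.
8,589,934,592 / effective rate ≈ 58434.93 s → 16.23 hours.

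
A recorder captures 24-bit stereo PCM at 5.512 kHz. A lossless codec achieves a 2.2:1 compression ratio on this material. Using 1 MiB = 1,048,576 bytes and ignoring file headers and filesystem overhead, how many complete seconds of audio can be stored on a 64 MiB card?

4,464 seconds

Uncompressed byte rate = 5,512 × 3 × 2 = 33,072 bytes/s.
After 2.2:1 compression, effective rate ≈ 15032.73 bytes/s.
Capacity = 64 × 1,048,576 = 67,108,864 bytes.
67,108,864 / effective rate ≈ 4464.18 s → 4,464 seconds.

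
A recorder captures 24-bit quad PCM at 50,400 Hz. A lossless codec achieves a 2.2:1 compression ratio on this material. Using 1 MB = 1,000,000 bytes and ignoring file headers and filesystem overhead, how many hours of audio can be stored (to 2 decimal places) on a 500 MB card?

Uncompressed byte rate = 50,400 × 3 × 4 = 604,800 bytes/s.
After 2.2:1 compression, effective rate ≈ 274909.09 bytes/s.
Capacity = 500 × 1,000,000 = 500,000,000 bytes.
500,000,000 / effective rate ≈ 1818.78 s → 0.51 hours.

0.51 hours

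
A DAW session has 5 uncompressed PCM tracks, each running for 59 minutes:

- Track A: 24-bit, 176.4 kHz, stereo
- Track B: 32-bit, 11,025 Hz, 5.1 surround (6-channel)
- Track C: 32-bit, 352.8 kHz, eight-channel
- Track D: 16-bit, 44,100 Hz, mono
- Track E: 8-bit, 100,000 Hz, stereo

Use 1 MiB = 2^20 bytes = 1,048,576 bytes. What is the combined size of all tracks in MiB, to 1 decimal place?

59 minutes = 3,540 s.
Track A: 176,400 × 3,540 × 3 × 2 = 3,746,736,000 bytes.
Track B: 11,025 × 3,540 × 4 × 6 = 936,684,000 bytes.
Track C: 352,800 × 3,540 × 4 × 8 = 39,965,184,000 bytes.
Track D: 44,100 × 3,540 × 2 × 1 = 312,228,000 bytes.
Track E: 100,000 × 3,540 × 1 × 2 = 708,000,000 bytes.
Total = 45,668,832,000 bytes = 43553.2 MiB.

43553.2 MiB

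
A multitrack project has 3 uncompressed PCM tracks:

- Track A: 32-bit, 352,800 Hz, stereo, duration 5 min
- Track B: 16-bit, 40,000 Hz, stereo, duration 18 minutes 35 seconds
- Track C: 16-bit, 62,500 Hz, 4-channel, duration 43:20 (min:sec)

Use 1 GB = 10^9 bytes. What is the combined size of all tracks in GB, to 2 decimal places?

Track A: 5 min = 300 s; 352,800 × 300 × 4 × 2 = 846,720,000 bytes.
Track B: 18 minutes 35 seconds = 1,115 s; 40,000 × 1,115 × 2 × 2 = 178,400,000 bytes.
Track C: 43:20 (min:sec) = 2,600 s; 62,500 × 2,600 × 2 × 4 = 1,300,000,000 bytes.
Total = 2,325,120,000 bytes = 2.33 GB.

2.33 GB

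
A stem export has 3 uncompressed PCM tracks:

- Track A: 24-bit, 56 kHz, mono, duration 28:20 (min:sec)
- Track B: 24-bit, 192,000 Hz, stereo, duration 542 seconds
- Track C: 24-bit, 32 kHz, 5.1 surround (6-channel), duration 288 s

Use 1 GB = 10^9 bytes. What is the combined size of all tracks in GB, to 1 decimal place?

Track A: 28:20 (min:sec) = 1,700 s; 56,000 × 1,700 × 3 × 1 = 285,600,000 bytes.
Track B: 192,000 × 542 × 3 × 2 = 624,384,000 bytes.
Track C: 32,000 × 288 × 3 × 6 = 165,888,000 bytes.
Total = 1,075,872,000 bytes = 1.1 GB.

1.1 GB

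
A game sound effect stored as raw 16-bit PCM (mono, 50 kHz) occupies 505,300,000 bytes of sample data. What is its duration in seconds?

5,053 seconds

Byte rate = 50,000 × 2 × 1 = 100,000 bytes/s.
Duration = 505,300,000 / 100,000 = 5,053 s.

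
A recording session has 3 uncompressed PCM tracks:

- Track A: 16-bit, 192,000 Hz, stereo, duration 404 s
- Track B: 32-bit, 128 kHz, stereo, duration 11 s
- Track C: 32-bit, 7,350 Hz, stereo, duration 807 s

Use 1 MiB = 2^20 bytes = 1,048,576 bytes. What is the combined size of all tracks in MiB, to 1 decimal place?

Track A: 192,000 × 404 × 2 × 2 = 310,272,000 bytes.
Track B: 128,000 × 11 × 4 × 2 = 11,264,000 bytes.
Track C: 7,350 × 807 × 4 × 2 = 47,451,600 bytes.
Total = 368,987,600 bytes = 351.9 MiB.

351.9 MiB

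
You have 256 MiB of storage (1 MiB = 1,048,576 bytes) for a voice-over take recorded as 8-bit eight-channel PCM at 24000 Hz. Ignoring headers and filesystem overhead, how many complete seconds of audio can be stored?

1,398 seconds

Uncompressed byte rate = 24,000 × 1 × 8 = 192,000 bytes/s.
Capacity = 256 × 1,048,576 = 268,435,456 bytes.
268,435,456 / 192,000 ≈ 1398.1 s → 1,398 seconds.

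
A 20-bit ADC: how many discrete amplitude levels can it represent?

1,048,576 levels

2^20 = 1,048,576.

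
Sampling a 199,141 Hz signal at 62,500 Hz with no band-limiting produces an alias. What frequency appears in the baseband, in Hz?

Nyquist = 62,500/2 = 31,250 Hz; 199,141 Hz exceeds it.
Alias = |199,141 − 3×62,500| = |199,141 − 187,500| = 11,641 Hz.

11,641 Hz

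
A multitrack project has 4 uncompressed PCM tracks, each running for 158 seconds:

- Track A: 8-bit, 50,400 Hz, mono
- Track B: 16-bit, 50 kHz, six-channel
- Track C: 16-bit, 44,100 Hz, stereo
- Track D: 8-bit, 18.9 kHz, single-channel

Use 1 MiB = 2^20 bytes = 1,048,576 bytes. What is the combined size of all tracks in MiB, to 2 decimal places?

Track A: 50,400 × 158 × 1 × 1 = 7,963,200 bytes.
Track B: 50,000 × 158 × 2 × 6 = 94,800,000 bytes.
Track C: 44,100 × 158 × 2 × 2 = 27,871,200 bytes.
Track D: 18,900 × 158 × 1 × 1 = 2,986,200 bytes.
Total = 133,620,600 bytes = 127.43 MiB.

127.43 MiB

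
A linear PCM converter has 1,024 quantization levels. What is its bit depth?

log2(1,024) = 10.

10 bits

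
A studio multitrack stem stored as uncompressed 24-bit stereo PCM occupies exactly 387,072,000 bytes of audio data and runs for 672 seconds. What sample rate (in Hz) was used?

Bytes = sample_rate × seconds × bytes_per_sample × channels.
sample_rate = 387,072,000 / (672 × 3 × 2) = 387,072,000 / 4,032 = 96,000 Hz.

96,000 Hz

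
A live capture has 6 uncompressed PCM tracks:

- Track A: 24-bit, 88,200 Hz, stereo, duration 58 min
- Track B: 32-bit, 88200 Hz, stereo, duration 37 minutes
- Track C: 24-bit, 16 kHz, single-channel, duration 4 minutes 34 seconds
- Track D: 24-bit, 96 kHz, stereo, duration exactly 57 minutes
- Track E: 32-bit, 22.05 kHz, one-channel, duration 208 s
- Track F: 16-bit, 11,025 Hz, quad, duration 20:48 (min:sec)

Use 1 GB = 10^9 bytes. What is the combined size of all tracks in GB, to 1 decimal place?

Track A: 58 min = 3,480 s; 88,200 × 3,480 × 3 × 2 = 1,841,616,000 bytes.
Track B: 37 minutes = 2,220 s; 88,200 × 2,220 × 4 × 2 = 1,566,432,000 bytes.
Track C: 4 minutes 34 seconds = 274 s; 16,000 × 274 × 3 × 1 = 13,152,000 bytes.
Track D: exactly 57 minutes = 3,420 s; 96,000 × 3,420 × 3 × 2 = 1,969,920,000 bytes.
Track E: 22,050 × 208 × 4 × 1 = 18,345,600 bytes.
Track F: 20:48 (min:sec) = 1,248 s; 11,025 × 1,248 × 2 × 4 = 110,073,600 bytes.
Total = 5,519,539,200 bytes = 5.5 GB.

5.5 GB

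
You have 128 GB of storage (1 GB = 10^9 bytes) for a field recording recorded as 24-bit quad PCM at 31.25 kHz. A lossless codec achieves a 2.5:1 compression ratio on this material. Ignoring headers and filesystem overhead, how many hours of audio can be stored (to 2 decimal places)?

Uncompressed byte rate = 31,250 × 3 × 4 = 375,000 bytes/s.
After 2.5:1 compression, effective rate ≈ 150000 bytes/s.
Capacity = 128 × 1,000,000,000 = 128,000,000,000 bytes.
128,000,000,000 / effective rate ≈ 853333.33 s → 237.04 hours.

237.04 hours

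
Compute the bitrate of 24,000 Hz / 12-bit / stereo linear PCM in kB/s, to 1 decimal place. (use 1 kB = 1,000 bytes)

Bit rate = 24,000 × 12 × 2 = 576,000 bits/s.
576,000 / 8 = 72,000 B/s = 72.0 kB/s.

72.0 kB/s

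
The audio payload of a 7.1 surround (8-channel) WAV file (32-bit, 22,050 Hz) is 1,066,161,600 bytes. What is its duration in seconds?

1,511 seconds

Byte rate = 22,050 × 4 × 8 = 705,600 bytes/s.
Duration = 1,066,161,600 / 705,600 = 1,511 s.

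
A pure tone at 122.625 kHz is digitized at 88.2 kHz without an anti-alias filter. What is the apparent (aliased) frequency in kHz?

Nyquist = 88,200/2 = 44,100 Hz; 122,625 Hz exceeds it.
Alias = |122,625 − 1×88,200| = |122,625 − 88,200| = 34,425 Hz = 34.425 kHz.

34.425 kHz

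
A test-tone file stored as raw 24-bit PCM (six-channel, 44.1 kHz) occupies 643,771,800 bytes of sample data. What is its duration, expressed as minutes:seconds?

13:31

Byte rate = 44,100 × 3 × 6 = 793,800 bytes/s.
Duration = 643,771,800 / 793,800 = 811 s.
811 s = 13:31.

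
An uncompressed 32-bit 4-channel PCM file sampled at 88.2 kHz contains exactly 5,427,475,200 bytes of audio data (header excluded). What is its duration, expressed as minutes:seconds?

64:06

Byte rate = 88,200 × 4 × 4 = 1,411,200 bytes/s.
Duration = 5,427,475,200 / 1,411,200 = 3,846 s.
3,846 s = 64:06.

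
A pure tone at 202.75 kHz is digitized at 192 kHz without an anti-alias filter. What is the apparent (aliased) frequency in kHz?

Nyquist = 192,000/2 = 96,000 Hz; 202,750 Hz exceeds it.
Alias = |202,750 − 1×192,000| = |202,750 − 192,000| = 10,750 Hz = 10.75 kHz.

10.75 kHz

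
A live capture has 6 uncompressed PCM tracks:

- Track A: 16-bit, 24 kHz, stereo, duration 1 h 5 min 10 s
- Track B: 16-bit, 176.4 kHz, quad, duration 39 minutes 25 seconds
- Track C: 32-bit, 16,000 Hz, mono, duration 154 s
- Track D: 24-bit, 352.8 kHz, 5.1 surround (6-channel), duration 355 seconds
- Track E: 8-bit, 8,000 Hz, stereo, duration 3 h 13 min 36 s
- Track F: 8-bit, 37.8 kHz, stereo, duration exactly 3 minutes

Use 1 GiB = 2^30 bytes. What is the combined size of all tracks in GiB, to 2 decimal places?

5.75 GiB

Track A: 1 h 5 min 10 s = 3,910 s; 24,000 × 3,910 × 2 × 2 = 375,360,000 bytes.
Track B: 39 minutes 25 seconds = 2,365 s; 176,400 × 2,365 × 2 × 4 = 3,337,488,000 bytes.
Track C: 16,000 × 154 × 4 × 1 = 9,856,000 bytes.
Track D: 352,800 × 355 × 3 × 6 = 2,254,392,000 bytes.
Track E: 3 h 13 min 36 s = 11,616 s; 8,000 × 11,616 × 1 × 2 = 185,856,000 bytes.
Track F: exactly 3 minutes = 180 s; 37,800 × 180 × 1 × 2 = 13,608,000 bytes.
Total = 6,176,560,000 bytes = 5.75 GiB.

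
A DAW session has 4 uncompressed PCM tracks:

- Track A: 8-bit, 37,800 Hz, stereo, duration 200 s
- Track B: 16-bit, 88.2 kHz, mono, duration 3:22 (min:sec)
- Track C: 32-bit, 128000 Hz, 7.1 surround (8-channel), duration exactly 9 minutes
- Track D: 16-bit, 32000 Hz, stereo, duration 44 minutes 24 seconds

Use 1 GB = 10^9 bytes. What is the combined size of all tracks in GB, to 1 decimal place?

2.6 GB

Track A: 37,800 × 200 × 1 × 2 = 15,120,000 bytes.
Track B: 3:22 (min:sec) = 202 s; 88,200 × 202 × 2 × 1 = 35,632,800 bytes.
Track C: exactly 9 minutes = 540 s; 128,000 × 540 × 4 × 8 = 2,211,840,000 bytes.
Track D: 44 minutes 24 seconds = 2,664 s; 32,000 × 2,664 × 2 × 2 = 340,992,000 bytes.
Total = 2,603,584,800 bytes = 2.6 GB.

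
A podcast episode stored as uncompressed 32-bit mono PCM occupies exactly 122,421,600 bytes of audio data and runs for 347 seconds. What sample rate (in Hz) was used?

88,200 Hz

Bytes = sample_rate × seconds × bytes_per_sample × channels.
sample_rate = 122,421,600 / (347 × 4 × 1) = 122,421,600 / 1,388 = 88,200 Hz.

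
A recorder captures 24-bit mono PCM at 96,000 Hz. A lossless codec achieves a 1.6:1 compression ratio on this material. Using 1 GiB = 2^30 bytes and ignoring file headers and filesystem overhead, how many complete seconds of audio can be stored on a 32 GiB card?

190,887 seconds

Uncompressed byte rate = 96,000 × 3 × 1 = 288,000 bytes/s.
After 1.6:1 compression, effective rate ≈ 180000 bytes/s.
Capacity = 32 × 1,073,741,824 = 34,359,738,368 bytes.
34,359,738,368 / effective rate ≈ 190887.44 s → 190,887 seconds.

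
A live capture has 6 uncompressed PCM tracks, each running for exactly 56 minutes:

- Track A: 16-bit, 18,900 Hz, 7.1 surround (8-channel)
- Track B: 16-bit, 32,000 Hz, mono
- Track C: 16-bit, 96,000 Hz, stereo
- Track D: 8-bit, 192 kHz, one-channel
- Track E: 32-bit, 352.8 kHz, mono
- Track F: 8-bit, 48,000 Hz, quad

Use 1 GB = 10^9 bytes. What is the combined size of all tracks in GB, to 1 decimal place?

8.6 GB

exactly 56 minutes = 3,360 s.
Track A: 18,900 × 3,360 × 2 × 8 = 1,016,064,000 bytes.
Track B: 32,000 × 3,360 × 2 × 1 = 215,040,000 bytes.
Track C: 96,000 × 3,360 × 2 × 2 = 1,290,240,000 bytes.
Track D: 192,000 × 3,360 × 1 × 1 = 645,120,000 bytes.
Track E: 352,800 × 3,360 × 4 × 1 = 4,741,632,000 bytes.
Track F: 48,000 × 3,360 × 1 × 4 = 645,120,000 bytes.
Total = 8,553,216,000 bytes = 8.6 GB.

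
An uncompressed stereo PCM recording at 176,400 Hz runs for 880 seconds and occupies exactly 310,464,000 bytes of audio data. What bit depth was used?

8 bits

Bytes per sample = 310,464,000 / (176,400 × 880 × 2) = 310,464,000 / 310,464,000 = 1.
Bit depth = 1 × 8 = 8 bits.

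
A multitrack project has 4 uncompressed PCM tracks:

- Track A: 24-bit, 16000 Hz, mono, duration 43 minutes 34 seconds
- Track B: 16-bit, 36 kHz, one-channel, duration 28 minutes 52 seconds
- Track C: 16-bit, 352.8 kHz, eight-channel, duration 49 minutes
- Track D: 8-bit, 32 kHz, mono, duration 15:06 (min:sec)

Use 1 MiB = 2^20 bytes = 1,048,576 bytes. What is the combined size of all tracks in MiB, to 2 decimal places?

16093.14 MiB

Track A: 43 minutes 34 seconds = 2,614 s; 16,000 × 2,614 × 3 × 1 = 125,472,000 bytes.
Track B: 28 minutes 52 seconds = 1,732 s; 36,000 × 1,732 × 2 × 1 = 124,704,000 bytes.
Track C: 49 minutes = 2,940 s; 352,800 × 2,940 × 2 × 8 = 16,595,712,000 bytes.
Track D: 15:06 (min:sec) = 906 s; 32,000 × 906 × 1 × 1 = 28,992,000 bytes.
Total = 16,874,880,000 bytes = 16093.14 MiB.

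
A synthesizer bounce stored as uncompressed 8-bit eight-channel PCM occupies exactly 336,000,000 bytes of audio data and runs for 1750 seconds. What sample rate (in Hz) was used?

24,000 Hz

Bytes = sample_rate × seconds × bytes_per_sample × channels.
sample_rate = 336,000,000 / (1,750 × 1 × 8) = 336,000,000 / 14,000 = 24,000 Hz.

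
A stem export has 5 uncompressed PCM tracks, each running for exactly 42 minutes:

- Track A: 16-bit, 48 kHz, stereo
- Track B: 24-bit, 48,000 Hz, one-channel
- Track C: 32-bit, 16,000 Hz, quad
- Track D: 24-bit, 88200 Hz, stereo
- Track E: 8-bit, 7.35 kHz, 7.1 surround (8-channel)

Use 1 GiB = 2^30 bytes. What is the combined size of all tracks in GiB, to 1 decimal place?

2.8 GiB

exactly 42 minutes = 2,520 s.
Track A: 48,000 × 2,520 × 2 × 2 = 483,840,000 bytes.
Track B: 48,000 × 2,520 × 3 × 1 = 362,880,000 bytes.
Track C: 16,000 × 2,520 × 4 × 4 = 645,120,000 bytes.
Track D: 88,200 × 2,520 × 3 × 2 = 1,333,584,000 bytes.
Track E: 7,350 × 2,520 × 1 × 8 = 148,176,000 bytes.
Total = 2,973,600,000 bytes = 2.8 GiB.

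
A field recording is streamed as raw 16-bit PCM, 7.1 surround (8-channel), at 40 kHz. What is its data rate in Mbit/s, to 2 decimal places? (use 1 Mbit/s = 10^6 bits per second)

5.12 Mbit/s

Bit rate = 40,000 × 16 × 8 = 5,120,000 bits/s.
= 5.12 Mbit/s.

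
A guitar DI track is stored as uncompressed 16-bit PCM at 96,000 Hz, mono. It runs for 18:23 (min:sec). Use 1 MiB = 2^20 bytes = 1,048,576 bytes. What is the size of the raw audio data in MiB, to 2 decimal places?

201.97 MiB

Duration = 18:23 (min:sec) = 1,103 s.
Bytes = 96,000 samples/s × 1,103 s × 2 bytes/sample × 1 ch = 211,776,000 bytes.
211,776,000 / 1,048,576 = 201.97 MiB.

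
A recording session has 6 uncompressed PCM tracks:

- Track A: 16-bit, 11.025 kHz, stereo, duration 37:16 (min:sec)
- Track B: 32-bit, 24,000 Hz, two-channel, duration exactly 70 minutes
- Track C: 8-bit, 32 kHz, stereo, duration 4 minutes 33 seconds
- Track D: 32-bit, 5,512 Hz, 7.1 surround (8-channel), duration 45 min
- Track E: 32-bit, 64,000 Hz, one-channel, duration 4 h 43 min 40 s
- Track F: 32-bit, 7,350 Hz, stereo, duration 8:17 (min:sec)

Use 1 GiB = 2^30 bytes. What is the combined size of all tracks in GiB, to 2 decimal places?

5.39 GiB

Track A: 37:16 (min:sec) = 2,236 s; 11,025 × 2,236 × 2 × 2 = 98,607,600 bytes.
Track B: exactly 70 minutes = 4,200 s; 24,000 × 4,200 × 4 × 2 = 806,400,000 bytes.
Track C: 4 minutes 33 seconds = 273 s; 32,000 × 273 × 1 × 2 = 17,472,000 bytes.
Track D: 45 min = 2,700 s; 5,512 × 2,700 × 4 × 8 = 476,236,800 bytes.
Track E: 4 h 43 min 40 s = 17,020 s; 64,000 × 17,020 × 4 × 1 = 4,357,120,000 bytes.
Track F: 8:17 (min:sec) = 497 s; 7,350 × 497 × 4 × 2 = 29,223,600 bytes.
Total = 5,785,060,000 bytes = 5.39 GiB.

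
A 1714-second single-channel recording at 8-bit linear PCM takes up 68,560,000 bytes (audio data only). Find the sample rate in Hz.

Bytes = sample_rate × seconds × bytes_per_sample × channels.
sample_rate = 68,560,000 / (1,714 × 1 × 1) = 68,560,000 / 1,714 = 40,000 Hz.

40,000 Hz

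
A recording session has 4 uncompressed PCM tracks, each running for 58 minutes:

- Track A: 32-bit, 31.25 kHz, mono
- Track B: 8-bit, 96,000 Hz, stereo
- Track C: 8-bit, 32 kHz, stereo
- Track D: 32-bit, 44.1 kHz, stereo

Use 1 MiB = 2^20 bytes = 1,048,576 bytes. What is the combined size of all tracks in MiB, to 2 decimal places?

2435.33 MiB

58 minutes = 3,480 s.
Track A: 31,250 × 3,480 × 4 × 1 = 435,000,000 bytes.
Track B: 96,000 × 3,480 × 1 × 2 = 668,160,000 bytes.
Track C: 32,000 × 3,480 × 1 × 2 = 222,720,000 bytes.
Track D: 44,100 × 3,480 × 4 × 2 = 1,227,744,000 bytes.
Total = 2,553,624,000 bytes = 2435.33 MiB.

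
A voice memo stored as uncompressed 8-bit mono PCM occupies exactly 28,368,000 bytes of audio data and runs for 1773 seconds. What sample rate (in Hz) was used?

Bytes = sample_rate × seconds × bytes_per_sample × channels.
sample_rate = 28,368,000 / (1,773 × 1 × 1) = 28,368,000 / 1,773 = 16,000 Hz.

16,000 Hz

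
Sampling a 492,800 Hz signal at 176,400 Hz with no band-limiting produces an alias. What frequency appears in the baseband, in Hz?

Nyquist = 176,400/2 = 88,200 Hz; 492,800 Hz exceeds it.
Alias = |492,800 − 3×176,400| = |492,800 − 529,200| = 36,400 Hz.

36,400 Hz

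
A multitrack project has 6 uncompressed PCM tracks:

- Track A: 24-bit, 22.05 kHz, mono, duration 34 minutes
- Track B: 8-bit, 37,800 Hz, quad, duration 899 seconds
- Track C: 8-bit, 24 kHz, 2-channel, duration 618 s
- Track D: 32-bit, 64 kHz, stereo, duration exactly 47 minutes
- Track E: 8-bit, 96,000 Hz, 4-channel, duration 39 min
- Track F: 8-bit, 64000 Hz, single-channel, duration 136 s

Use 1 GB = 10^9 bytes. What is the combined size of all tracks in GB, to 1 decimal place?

Track A: 34 minutes = 2,040 s; 22,050 × 2,040 × 3 × 1 = 134,946,000 bytes.
Track B: 37,800 × 899 × 1 × 4 = 135,928,800 bytes.
Track C: 24,000 × 618 × 1 × 2 = 29,664,000 bytes.
Track D: exactly 47 minutes = 2,820 s; 64,000 × 2,820 × 4 × 2 = 1,443,840,000 bytes.
Track E: 39 min = 2,340 s; 96,000 × 2,340 × 1 × 4 = 898,560,000 bytes.
Track F: 64,000 × 136 × 1 × 1 = 8,704,000 bytes.
Total = 2,651,642,800 bytes = 2.7 GB.

2.7 GB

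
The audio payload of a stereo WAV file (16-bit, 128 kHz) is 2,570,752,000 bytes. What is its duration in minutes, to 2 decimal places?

83.68 minutes

Byte rate = 128,000 × 2 × 2 = 512,000 bytes/s.
Duration = 2,570,752,000 / 512,000 = 5,021 s.
5,021 s / 60 = 83.68 minutes.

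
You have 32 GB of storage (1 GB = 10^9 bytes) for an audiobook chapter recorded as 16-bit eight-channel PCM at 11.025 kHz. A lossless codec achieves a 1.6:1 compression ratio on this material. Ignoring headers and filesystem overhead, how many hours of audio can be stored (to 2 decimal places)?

Uncompressed byte rate = 11,025 × 2 × 8 = 176,400 bytes/s.
After 1.6:1 compression, effective rate ≈ 110250 bytes/s.
Capacity = 32 × 1,000,000,000 = 32,000,000,000 bytes.
32,000,000,000 / effective rate ≈ 290249.43 s → 80.62 hours.

80.62 hours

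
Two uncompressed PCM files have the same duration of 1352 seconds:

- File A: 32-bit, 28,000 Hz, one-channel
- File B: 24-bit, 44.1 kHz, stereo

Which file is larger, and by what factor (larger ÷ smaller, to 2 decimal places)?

File B, by a factor of 2.36

File A: 28,000 × 4 × 1 = 112,000 bytes/s.
File B: 44,100 × 3 × 2 = 264,600 bytes/s.
File B is larger; ratio = 357,739,200 / 151,424,000 = 2.36.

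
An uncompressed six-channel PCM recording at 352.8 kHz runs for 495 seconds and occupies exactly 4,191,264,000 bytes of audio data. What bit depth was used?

32 bits

Bytes per sample = 4,191,264,000 / (352,800 × 495 × 6) = 4,191,264,000 / 1,047,816,000 = 4.
Bit depth = 4 × 8 = 32 bits.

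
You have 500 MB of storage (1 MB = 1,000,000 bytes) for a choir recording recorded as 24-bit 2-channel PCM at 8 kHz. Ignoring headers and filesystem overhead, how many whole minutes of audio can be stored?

Uncompressed byte rate = 8,000 × 3 × 2 = 48,000 bytes/s.
Capacity = 500 × 1,000,000 = 500,000,000 bytes.
500,000,000 / 48,000 ≈ 10416.67 s → 173 minutes.

173 minutes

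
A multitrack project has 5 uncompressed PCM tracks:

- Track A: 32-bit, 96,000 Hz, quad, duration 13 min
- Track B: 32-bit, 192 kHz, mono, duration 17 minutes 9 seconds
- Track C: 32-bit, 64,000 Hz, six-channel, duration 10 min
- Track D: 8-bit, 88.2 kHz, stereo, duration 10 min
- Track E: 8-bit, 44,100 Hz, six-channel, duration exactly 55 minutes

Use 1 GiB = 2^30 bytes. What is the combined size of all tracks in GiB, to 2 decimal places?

3.62 GiB

Track A: 13 min = 780 s; 96,000 × 780 × 4 × 4 = 1,198,080,000 bytes.
Track B: 17 minutes 9 seconds = 1,029 s; 192,000 × 1,029 × 4 × 1 = 790,272,000 bytes.
Track C: 10 min = 600 s; 64,000 × 600 × 4 × 6 = 921,600,000 bytes.
Track D: 10 min = 600 s; 88,200 × 600 × 1 × 2 = 105,840,000 bytes.
Track E: exactly 55 minutes = 3,300 s; 44,100 × 3,300 × 1 × 6 = 873,180,000 bytes.
Total = 3,888,972,000 bytes = 3.62 GiB.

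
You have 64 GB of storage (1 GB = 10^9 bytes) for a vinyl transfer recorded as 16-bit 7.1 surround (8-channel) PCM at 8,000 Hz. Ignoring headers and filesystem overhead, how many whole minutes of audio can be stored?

Uncompressed byte rate = 8,000 × 2 × 8 = 128,000 bytes/s.
Capacity = 64 × 1,000,000,000 = 64,000,000,000 bytes.
64,000,000,000 / 128,000 ≈ 500000 s → 8,333 minutes.

8,333 minutes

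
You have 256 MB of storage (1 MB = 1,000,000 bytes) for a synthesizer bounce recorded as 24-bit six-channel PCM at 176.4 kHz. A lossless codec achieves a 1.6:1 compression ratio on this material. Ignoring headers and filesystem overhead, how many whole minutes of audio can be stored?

Uncompressed byte rate = 176,400 × 3 × 6 = 3,175,200 bytes/s.
After 1.6:1 compression, effective rate ≈ 1984500 bytes/s.
Capacity = 256 × 1,000,000 = 256,000,000 bytes.
256,000,000 / effective rate ≈ 129 s → 2 minutes.

2 minutes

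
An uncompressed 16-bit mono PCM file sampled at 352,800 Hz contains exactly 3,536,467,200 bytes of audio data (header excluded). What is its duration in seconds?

5,012 seconds

Byte rate = 352,800 × 2 × 1 = 705,600 bytes/s.
Duration = 3,536,467,200 / 705,600 = 5,012 s.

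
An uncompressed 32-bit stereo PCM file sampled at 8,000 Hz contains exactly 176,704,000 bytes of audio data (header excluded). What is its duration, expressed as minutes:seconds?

Byte rate = 8,000 × 4 × 2 = 64,000 bytes/s.
Duration = 176,704,000 / 64,000 = 2,761 s.
2,761 s = 46:01.

46:01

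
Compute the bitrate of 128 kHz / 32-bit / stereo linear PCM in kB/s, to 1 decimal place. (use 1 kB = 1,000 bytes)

Bit rate = 128,000 × 32 × 2 = 8,192,000 bits/s.
8,192,000 / 8 = 1,024,000 B/s = 1024.0 kB/s.

1024.0 kB/s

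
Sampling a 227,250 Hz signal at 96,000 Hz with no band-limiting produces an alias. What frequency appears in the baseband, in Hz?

Nyquist = 96,000/2 = 48,000 Hz; 227,250 Hz exceeds it.
Alias = |227,250 − 2×96,000| = |227,250 − 192,000| = 35,250 Hz.

35,250 Hz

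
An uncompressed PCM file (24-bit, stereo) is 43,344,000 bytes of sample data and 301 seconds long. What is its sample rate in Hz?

24,000 Hz

Bytes = sample_rate × seconds × bytes_per_sample × channels.
sample_rate = 43,344,000 / (301 × 3 × 2) = 43,344,000 / 1,806 = 24,000 Hz.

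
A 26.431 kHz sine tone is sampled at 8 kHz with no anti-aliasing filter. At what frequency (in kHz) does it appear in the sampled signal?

Nyquist = 8,000/2 = 4,000 Hz; 26,431 Hz exceeds it.
Alias = |26,431 − 3×8,000| = |26,431 − 24,000| = 2,431 Hz = 2.431 kHz.

2.431 kHz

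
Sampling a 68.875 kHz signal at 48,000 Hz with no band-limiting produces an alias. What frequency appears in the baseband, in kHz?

20.875 kHz

Nyquist = 48,000/2 = 24,000 Hz; 68,875 Hz exceeds it.
Alias = |68,875 − 1×48,000| = |68,875 − 48,000| = 20,875 Hz = 20.875 kHz.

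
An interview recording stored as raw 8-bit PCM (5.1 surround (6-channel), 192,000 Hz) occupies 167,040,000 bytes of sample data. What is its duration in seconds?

145 seconds

Byte rate = 192,000 × 1 × 6 = 1,152,000 bytes/s.
Duration = 167,040,000 / 1,152,000 = 145 s.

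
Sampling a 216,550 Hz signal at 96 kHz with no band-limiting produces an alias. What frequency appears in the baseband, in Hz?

Nyquist = 96,000/2 = 48,000 Hz; 216,550 Hz exceeds it.
Alias = |216,550 − 2×96,000| = |216,550 − 192,000| = 24,550 Hz.

24,550 Hz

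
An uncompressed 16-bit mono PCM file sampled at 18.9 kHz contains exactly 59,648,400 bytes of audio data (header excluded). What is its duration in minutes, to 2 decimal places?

26.30 minutes

Byte rate = 18,900 × 2 × 1 = 37,800 bytes/s.
Duration = 59,648,400 / 37,800 = 1,578 s.
1,578 s / 60 = 26.30 minutes.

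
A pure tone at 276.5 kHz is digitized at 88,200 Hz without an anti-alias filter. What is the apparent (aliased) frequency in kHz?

Nyquist = 88,200/2 = 44,100 Hz; 276,500 Hz exceeds it.
Alias = |276,500 − 3×88,200| = |276,500 − 264,600| = 11,900 Hz = 11.9 kHz.

11.9 kHz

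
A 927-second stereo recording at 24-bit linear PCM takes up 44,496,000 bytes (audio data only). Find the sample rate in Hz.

Bytes = sample_rate × seconds × bytes_per_sample × channels.
sample_rate = 44,496,000 / (927 × 3 × 2) = 44,496,000 / 5,562 = 8,000 Hz.

8,000 Hz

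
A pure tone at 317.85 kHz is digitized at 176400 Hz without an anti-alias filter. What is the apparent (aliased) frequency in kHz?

34.95 kHz

Nyquist = 176,400/2 = 88,200 Hz; 317,850 Hz exceeds it.
Alias = |317,850 − 2×176,400| = |317,850 − 352,800| = 34,950 Hz = 34.95 kHz.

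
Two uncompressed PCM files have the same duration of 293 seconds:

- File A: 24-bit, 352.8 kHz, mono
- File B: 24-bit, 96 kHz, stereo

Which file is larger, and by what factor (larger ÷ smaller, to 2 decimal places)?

File A, by a factor of 1.84

File A: 352,800 × 3 × 1 = 1,058,400 bytes/s.
File B: 96,000 × 3 × 2 = 576,000 bytes/s.
File A is larger; ratio = 310,111,200 / 168,768,000 = 1.84.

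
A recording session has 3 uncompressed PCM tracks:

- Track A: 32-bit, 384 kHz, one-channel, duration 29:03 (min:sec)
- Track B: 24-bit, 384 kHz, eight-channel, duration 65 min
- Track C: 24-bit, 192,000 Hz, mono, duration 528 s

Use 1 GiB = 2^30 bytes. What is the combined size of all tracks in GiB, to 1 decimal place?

36.3 GiB

Track A: 29:03 (min:sec) = 1,743 s; 384,000 × 1,743 × 4 × 1 = 2,677,248,000 bytes.
Track B: 65 min = 3,900 s; 384,000 × 3,900 × 3 × 8 = 35,942,400,000 bytes.
Track C: 192,000 × 528 × 3 × 1 = 304,128,000 bytes.
Total = 38,923,776,000 bytes = 36.3 GiB.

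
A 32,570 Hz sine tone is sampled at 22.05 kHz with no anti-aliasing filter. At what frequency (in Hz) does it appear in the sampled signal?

Nyquist = 22,050/2 = 11,025 Hz; 32,570 Hz exceeds it.
Alias = |32,570 − 1×22,050| = |32,570 − 22,050| = 10,520 Hz.

10,520 Hz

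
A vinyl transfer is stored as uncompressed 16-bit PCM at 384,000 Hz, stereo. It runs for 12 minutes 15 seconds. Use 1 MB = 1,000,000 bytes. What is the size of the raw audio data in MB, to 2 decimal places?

Duration = 12 minutes 15 seconds = 735 s.
Bytes = 384,000 samples/s × 735 s × 2 bytes/sample × 2 ch = 1,128,960,000 bytes.
1,128,960,000 / 1,000,000 = 1128.96 MB.

1128.96 MB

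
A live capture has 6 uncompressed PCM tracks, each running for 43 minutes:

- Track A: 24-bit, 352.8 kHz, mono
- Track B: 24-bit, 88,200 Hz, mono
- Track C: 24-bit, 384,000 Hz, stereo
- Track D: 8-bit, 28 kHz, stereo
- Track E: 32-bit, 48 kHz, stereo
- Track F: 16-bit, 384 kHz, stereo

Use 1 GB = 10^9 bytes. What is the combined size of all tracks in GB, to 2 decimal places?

14.46 GB

43 minutes = 2,580 s.
Track A: 352,800 × 2,580 × 3 × 1 = 2,730,672,000 bytes.
Track B: 88,200 × 2,580 × 3 × 1 = 682,668,000 bytes.
Track C: 384,000 × 2,580 × 3 × 2 = 5,944,320,000 bytes.
Track D: 28,000 × 2,580 × 1 × 2 = 144,480,000 bytes.
Track E: 48,000 × 2,580 × 4 × 2 = 990,720,000 bytes.
Track F: 384,000 × 2,580 × 2 × 2 = 3,962,880,000 bytes.
Total = 14,455,740,000 bytes = 14.46 GB.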